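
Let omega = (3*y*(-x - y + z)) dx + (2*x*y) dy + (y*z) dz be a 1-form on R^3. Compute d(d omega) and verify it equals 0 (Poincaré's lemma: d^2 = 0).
d(d omega) = 0

Step 1: d omega = sum_{i<j} (∂f_j/∂x_i - ∂f_i/∂x_j) dx_i ∧ dx_j:
  coeff of dx ∧ dy: 3*x + 8*y - 3*z
  coeff of dx ∧ dz: -3*y
  coeff of dy ∧ dz: z
Step 2: Apply d again to each 2-form coefficient. The only possible 3-form in R^3 is dx ∧ dy ∧ dz, with coefficient
  ∂(coeff of dy∧dz)/∂x - ∂(coeff of dx∧dz)/∂y + ∂(coeff of dx∧dy)/∂z
  = ∂/∂x (z) - ∂/∂y (-3*y) + ∂/∂z (3*x + 8*y - 3*z).
Each of these terms simplifies to sums of mixed partials that cancel in pairs. The result is 0 (by equality of mixed partials for smooth functions — Schwarz / Clairaut).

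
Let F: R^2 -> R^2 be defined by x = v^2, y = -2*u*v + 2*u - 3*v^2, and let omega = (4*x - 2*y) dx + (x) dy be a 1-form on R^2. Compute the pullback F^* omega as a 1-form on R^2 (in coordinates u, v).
F^* omega = (2*v^2*(1 - v)) du + (2*v*(3*u*v - 4*u + 7*v^2)) dv

Using F^*(f dg) = (f ∘ F) d(g ∘ F), substitute each coordinate x_i by F_i(u, v) in f_i, and replace dx_i by d F_i = (∂F_i/∂u) du + (∂F_i/∂v) dv.
  For the x component: f_1(F) = 4*u*v - 4*u + 10*v^2; d F_1 = (0) du + (2*v) dv
  For the y component: f_2(F) = v^2; d F_2 = (2 - 2*v) du + (-2*u - 6*v) dv
Combining and collecting du, dv coefficients:
  coeff of du: 2*v^2*(1 - v)
  coeff of dv: 2*v*(3*u*v - 4*u + 7*v^2)
F^* omega = (2*v^2*(1 - v)) du + (2*v*(3*u*v - 4*u + 7*v^2)) dv.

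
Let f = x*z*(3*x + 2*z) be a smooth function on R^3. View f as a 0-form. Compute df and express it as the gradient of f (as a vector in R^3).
df = (2*z*(3*x + z)) dx + (0) dy + (x*(3*x + 4*z)) dz; grad f = (2*z*(3*x + z), 0, x*(3*x + 4*z))

For a 0-form f, d f = (∂f/∂x) dx + (∂f/∂y) dy + (∂f/∂z) dz. The components of the vector representation are exactly the entries of grad f in Cartesian coordinates:
  ∂f/∂x = 2*z*(3*x + z)
  ∂f/∂y = 0
  ∂f/∂z = x*(3*x + 4*z).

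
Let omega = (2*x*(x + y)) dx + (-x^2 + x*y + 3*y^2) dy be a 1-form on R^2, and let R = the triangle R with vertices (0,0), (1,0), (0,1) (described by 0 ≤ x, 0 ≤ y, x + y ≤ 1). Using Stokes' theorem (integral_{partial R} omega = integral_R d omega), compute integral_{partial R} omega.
integral_(partial R) omega = -1/2

Stokes: integral_partial_R omega = integral_R d omega with d omega = (∂Q/∂x - ∂P/∂y) dx ∧ dy.
  ∂Q/∂x = -2*x + y
  ∂P/∂y = 2*x
  integrand = ∂Q/∂x - ∂P/∂y = -4*x + y.
Integrating over R: integral_0^1 integral_0^{1-x} (-4*x + y) dy dx = -1/2.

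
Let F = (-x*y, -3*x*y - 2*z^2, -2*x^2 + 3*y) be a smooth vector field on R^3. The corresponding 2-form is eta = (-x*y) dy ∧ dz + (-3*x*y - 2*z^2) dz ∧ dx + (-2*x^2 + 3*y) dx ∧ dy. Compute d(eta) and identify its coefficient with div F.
d(eta) = (-3*x - y) dx ∧ dy ∧ dz; div F = -3*x - y

For a 2-form in R^3 of the form above, applying d gives a 3-form with coefficient ∂P/∂x + ∂Q/∂y + ∂R/∂z:
  ∂P/∂x = -y
  ∂Q/∂y = -3*x
  ∂R/∂z = 0
Sum = -3*x - y, which is exactly div F.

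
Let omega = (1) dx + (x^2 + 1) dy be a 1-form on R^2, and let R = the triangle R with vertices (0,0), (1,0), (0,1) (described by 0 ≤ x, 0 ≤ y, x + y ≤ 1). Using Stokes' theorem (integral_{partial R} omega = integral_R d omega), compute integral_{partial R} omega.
integral_(partial R) omega = 1/3

Stokes: integral_partial_R omega = integral_R d omega with d omega = (∂Q/∂x - ∂P/∂y) dx ∧ dy.
  ∂Q/∂x = 2*x
  ∂P/∂y = 0
  integrand = ∂Q/∂x - ∂P/∂y = 2*x.
Integrating over R: integral_0^1 integral_0^{1-x} (2*x) dy dx = 1/3.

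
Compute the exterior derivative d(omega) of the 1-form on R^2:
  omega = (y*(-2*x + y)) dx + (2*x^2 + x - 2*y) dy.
d(omega) = (6*x - 2*y + 1) dx ∧ dy

For a 1-form omega = sum_i f_i dx_i, the exterior derivative is
  d(omega) = sum_{i < j} (∂f_j/∂x_i - ∂f_i/∂x_j) dx_i ∧ dx_j.
  coefficient of dx ∧ dy: ∂f_2/∂x - ∂f_1/∂y = ∂(2*x^2 + x - 2*y)/∂x - ∂(y*(-2*x + y))/∂y = 6*x - 2*y + 1
Assembling: d(omega) = (6*x - 2*y + 1) dx ∧ dy.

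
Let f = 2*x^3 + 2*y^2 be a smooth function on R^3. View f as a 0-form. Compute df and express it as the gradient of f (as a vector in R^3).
df = (6*x^2) dx + (4*y) dy + (0) dz; grad f = (6*x^2, 4*y, 0)

For a 0-form f, d f = (∂f/∂x) dx + (∂f/∂y) dy + (∂f/∂z) dz. The components of the vector representation are exactly the entries of grad f in Cartesian coordinates:
  ∂f/∂x = 6*x^2
  ∂f/∂y = 4*y
  ∂f/∂z = 0.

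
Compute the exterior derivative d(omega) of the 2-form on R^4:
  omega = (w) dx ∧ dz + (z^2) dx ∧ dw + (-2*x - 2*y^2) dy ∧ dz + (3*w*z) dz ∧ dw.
d(omega) = (1 - 2*z) dx ∧ dz ∧ dw + (-2) dx ∧ dy ∧ dz

For a 2-form omega = sum_{i<j} g_{ij} dx_i ∧ dx_j, the exterior derivative is
  d(omega) = sum_{i<j} d(g_{ij}) ∧ dx_i ∧ dx_j = sum_{i<j, k} (∂g_{ij}/∂x_k) dx_k ∧ dx_i ∧ dx_j.
Expand each term, using dx_k ∧ dx_i ∧ dx_j = sgn(permutation) dx_{(a)} ∧ dx_{(b)} ∧ dx_{(c)} with (a < b < c) sorted:
  d(w) includes (∂/∂w)(w) dw = (1) dw, which multiplied by dx ∧ dz gives (1) dx ∧ dz ∧ dw
  d(z^2) includes (∂/∂z)(z^2) dz = (2*z) dz, which multiplied by dx ∧ dw gives (-2*z) dx ∧ dz ∧ dw
  d(-2*x - 2*y^2) includes (∂/∂x)(-2*x - 2*y^2) dx = (-2) dx, which multiplied by dy ∧ dz gives (-2) dx ∧ dy ∧ dz
Collecting like 3-forms: d(omega) = (1 - 2*z) dx ∧ dz ∧ dw + (-2) dx ∧ dy ∧ dz.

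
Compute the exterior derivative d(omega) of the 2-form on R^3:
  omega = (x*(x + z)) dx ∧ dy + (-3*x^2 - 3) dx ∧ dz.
d(omega) = (x) dx ∧ dy ∧ dz

For a 2-form omega = sum_{i<j} g_{ij} dx_i ∧ dx_j, the exterior derivative is
  d(omega) = sum_{i<j} d(g_{ij}) ∧ dx_i ∧ dx_j = sum_{i<j, k} (∂g_{ij}/∂x_k) dx_k ∧ dx_i ∧ dx_j.
Expand each term, using dx_k ∧ dx_i ∧ dx_j = sgn(permutation) dx_{(a)} ∧ dx_{(b)} ∧ dx_{(c)} with (a < b < c) sorted:
  d(x*(x + z)) includes (∂/∂z)(x*(x + z)) dz = (x) dz, which multiplied by dx ∧ dy gives (x) dx ∧ dy ∧ dz
Collecting like 3-forms: d(omega) = (x) dx ∧ dy ∧ dz.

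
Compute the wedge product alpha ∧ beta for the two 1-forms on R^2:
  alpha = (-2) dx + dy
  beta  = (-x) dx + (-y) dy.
alpha ∧ beta = (x + 2*y) dx ∧ dy

Distribute the wedge, using dx_i ∧ dx_j = -dx_j ∧ dx_i and dx_i ∧ dx_i = 0. For each pair (i, j) with i < j, the coefficient of dx_i ∧ dx_j in alpha ∧ beta is (alpha_i * beta_j - alpha_j * beta_i). Collecting: alpha ∧ beta = (x + 2*y) dx ∧ dy.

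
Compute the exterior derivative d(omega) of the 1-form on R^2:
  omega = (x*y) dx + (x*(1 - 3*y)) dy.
d(omega) = (-x - 3*y + 1) dx ∧ dy

For a 1-form omega = sum_i f_i dx_i, the exterior derivative is
  d(omega) = sum_{i < j} (∂f_j/∂x_i - ∂f_i/∂x_j) dx_i ∧ dx_j.
  coefficient of dx ∧ dy: ∂f_2/∂x - ∂f_1/∂y = ∂(x*(1 - 3*y))/∂x - ∂(x*y)/∂y = -x - 3*y + 1
Assembling: d(omega) = (-x - 3*y + 1) dx ∧ dy.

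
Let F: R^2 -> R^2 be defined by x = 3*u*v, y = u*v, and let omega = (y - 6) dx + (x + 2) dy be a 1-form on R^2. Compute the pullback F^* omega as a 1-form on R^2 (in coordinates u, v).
F^* omega = (2*v*(3*u*v - 8)) du + (2*u*(3*u*v - 8)) dv

Using F^*(f dg) = (f ∘ F) d(g ∘ F), substitute each coordinate x_i by F_i(u, v) in f_i, and replace dx_i by d F_i = (∂F_i/∂u) du + (∂F_i/∂v) dv.
  For the x component: f_1(F) = u*v - 6; d F_1 = (3*v) du + (3*u) dv
  For the y component: f_2(F) = 3*u*v + 2; d F_2 = (v) du + (u) dv
Combining and collecting du, dv coefficients:
  coeff of du: 2*v*(3*u*v - 8)
  coeff of dv: 2*u*(3*u*v - 8)
F^* omega = (2*v*(3*u*v - 8)) du + (2*u*(3*u*v - 8)) dv.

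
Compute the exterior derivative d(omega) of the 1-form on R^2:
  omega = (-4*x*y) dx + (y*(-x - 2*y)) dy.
d(omega) = (4*x - y) dx ∧ dy

For a 1-form omega = sum_i f_i dx_i, the exterior derivative is
  d(omega) = sum_{i < j} (∂f_j/∂x_i - ∂f_i/∂x_j) dx_i ∧ dx_j.
  coefficient of dx ∧ dy: ∂f_2/∂x - ∂f_1/∂y = ∂(y*(-x - 2*y))/∂x - ∂(-4*x*y)/∂y = 4*x - y
Assembling: d(omega) = (4*x - y) dx ∧ dy.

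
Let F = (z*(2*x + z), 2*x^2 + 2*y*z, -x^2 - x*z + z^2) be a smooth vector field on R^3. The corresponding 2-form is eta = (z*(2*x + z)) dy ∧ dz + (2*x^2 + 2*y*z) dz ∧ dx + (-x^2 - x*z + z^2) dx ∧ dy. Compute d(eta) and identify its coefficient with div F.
d(eta) = (-x + 6*z) dx ∧ dy ∧ dz; div F = -x + 6*z

For a 2-form in R^3 of the form above, applying d gives a 3-form with coefficient ∂P/∂x + ∂Q/∂y + ∂R/∂z:
  ∂P/∂x = 2*z
  ∂Q/∂y = 2*z
  ∂R/∂z = -x + 2*z
Sum = -x + 6*z, which is exactly div F.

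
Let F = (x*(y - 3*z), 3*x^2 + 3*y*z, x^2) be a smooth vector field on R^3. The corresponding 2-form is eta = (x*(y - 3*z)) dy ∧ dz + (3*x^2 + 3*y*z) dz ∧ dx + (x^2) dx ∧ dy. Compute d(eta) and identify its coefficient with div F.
d(eta) = (y) dx ∧ dy ∧ dz; div F = y

For a 2-form in R^3 of the form above, applying d gives a 3-form with coefficient ∂P/∂x + ∂Q/∂y + ∂R/∂z:
  ∂P/∂x = y - 3*z
  ∂Q/∂y = 3*z
  ∂R/∂z = 0
Sum = y, which is exactly div F.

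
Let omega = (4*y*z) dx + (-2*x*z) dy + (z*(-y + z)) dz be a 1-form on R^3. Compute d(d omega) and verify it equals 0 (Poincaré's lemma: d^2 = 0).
d(d omega) = 0

Step 1: d omega = sum_{i<j} (∂f_j/∂x_i - ∂f_i/∂x_j) dx_i ∧ dx_j:
  coeff of dx ∧ dy: -6*z
  coeff of dx ∧ dz: -4*y
  coeff of dy ∧ dz: 2*x - z
Step 2: Apply d again to each 2-form coefficient. The only possible 3-form in R^3 is dx ∧ dy ∧ dz, with coefficient
  ∂(coeff of dy∧dz)/∂x - ∂(coeff of dx∧dz)/∂y + ∂(coeff of dx∧dy)/∂z
  = ∂/∂x (2*x - z) - ∂/∂y (-4*y) + ∂/∂z (-6*z).
Each of these terms simplifies to sums of mixed partials that cancel in pairs. The result is 0 (by equality of mixed partials for smooth functions — Schwarz / Clairaut).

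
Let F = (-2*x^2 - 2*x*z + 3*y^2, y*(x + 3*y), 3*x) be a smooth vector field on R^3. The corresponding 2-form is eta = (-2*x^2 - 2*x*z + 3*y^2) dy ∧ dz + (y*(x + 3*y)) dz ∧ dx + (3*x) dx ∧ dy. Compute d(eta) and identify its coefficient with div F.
d(eta) = (-3*x + 6*y - 2*z) dx ∧ dy ∧ dz; div F = -3*x + 6*y - 2*z

For a 2-form in R^3 of the form above, applying d gives a 3-form with coefficient ∂P/∂x + ∂Q/∂y + ∂R/∂z:
  ∂P/∂x = -4*x - 2*z
  ∂Q/∂y = x + 6*y
  ∂R/∂z = 0
Sum = -3*x + 6*y - 2*z, which is exactly div F.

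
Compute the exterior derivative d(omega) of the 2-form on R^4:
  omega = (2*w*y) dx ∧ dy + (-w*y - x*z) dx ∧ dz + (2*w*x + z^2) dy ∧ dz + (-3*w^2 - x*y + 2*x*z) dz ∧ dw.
d(omega) = (2*y) dx ∧ dy ∧ dw + (3*w) dx ∧ dy ∧ dz + (-2*y + 2*z) dx ∧ dz ∧ dw + (x) dy ∧ dz ∧ dw

For a 2-form omega = sum_{i<j} g_{ij} dx_i ∧ dx_j, the exterior derivative is
  d(omega) = sum_{i<j} d(g_{ij}) ∧ dx_i ∧ dx_j = sum_{i<j, k} (∂g_{ij}/∂x_k) dx_k ∧ dx_i ∧ dx_j.
Expand each term, using dx_k ∧ dx_i ∧ dx_j = sgn(permutation) dx_{(a)} ∧ dx_{(b)} ∧ dx_{(c)} with (a < b < c) sorted:
  d(2*w*y) includes (∂/∂w)(2*w*y) dw = (2*y) dw, which multiplied by dx ∧ dy gives (2*y) dx ∧ dy ∧ dw
  d(-w*y - x*z) includes (∂/∂y)(-w*y - x*z) dy = (-w) dy, which multiplied by dx ∧ dz gives (w) dx ∧ dy ∧ dz
  d(-w*y - x*z) includes (∂/∂w)(-w*y - x*z) dw = (-y) dw, which multiplied by dx ∧ dz gives (-y) dx ∧ dz ∧ dw
  d(2*w*x + z^2) includes (∂/∂x)(2*w*x + z^2) dx = (2*w) dx, which multiplied by dy ∧ dz gives (2*w) dx ∧ dy ∧ dz
  d(2*w*x + z^2) includes (∂/∂w)(2*w*x + z^2) dw = (2*x) dw, which multiplied by dy ∧ dz gives (2*x) dy ∧ dz ∧ dw
  d(-3*w^2 - x*y + 2*x*z) includes (∂/∂x)(-3*w^2 - x*y + 2*x*z) dx = (-y + 2*z) dx, which multiplied by dz ∧ dw gives (-y + 2*z) dx ∧ dz ∧ dw
  d(-3*w^2 - x*y + 2*x*z) includes (∂/∂y)(-3*w^2 - x*y + 2*x*z) dy = (-x) dy, which multiplied by dz ∧ dw gives (-x) dy ∧ dz ∧ dw
Collecting like 3-forms: d(omega) = (2*y) dx ∧ dy ∧ dw + (3*w) dx ∧ dy ∧ dz + (-2*y + 2*z) dx ∧ dz ∧ dw + (x) dy ∧ dz ∧ dw.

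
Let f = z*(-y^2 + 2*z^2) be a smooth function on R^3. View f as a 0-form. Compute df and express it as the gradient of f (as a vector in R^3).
df = (0) dx + (-2*y*z) dy + (-y^2 + 6*z^2) dz; grad f = (0, -2*y*z, -y^2 + 6*z^2)

For a 0-form f, d f = (∂f/∂x) dx + (∂f/∂y) dy + (∂f/∂z) dz. The components of the vector representation are exactly the entries of grad f in Cartesian coordinates:
  ∂f/∂x = 0
  ∂f/∂y = -2*y*z
  ∂f/∂z = -y^2 + 6*z^2.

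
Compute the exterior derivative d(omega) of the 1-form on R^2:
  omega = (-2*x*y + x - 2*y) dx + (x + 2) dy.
d(omega) = (2*x + 3) dx ∧ dy

For a 1-form omega = sum_i f_i dx_i, the exterior derivative is
  d(omega) = sum_{i < j} (∂f_j/∂x_i - ∂f_i/∂x_j) dx_i ∧ dx_j.
  coefficient of dx ∧ dy: ∂f_2/∂x - ∂f_1/∂y = ∂(x + 2)/∂x - ∂(-2*x*y + x - 2*y)/∂y = 2*x + 3
Assembling: d(omega) = (2*x + 3) dx ∧ dy.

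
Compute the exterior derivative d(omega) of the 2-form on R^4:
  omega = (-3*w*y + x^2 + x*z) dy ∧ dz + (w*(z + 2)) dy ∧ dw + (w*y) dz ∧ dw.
d(omega) = (2*x + z) dx ∧ dy ∧ dz + (-3*y) dy ∧ dz ∧ dw

For a 2-form omega = sum_{i<j} g_{ij} dx_i ∧ dx_j, the exterior derivative is
  d(omega) = sum_{i<j} d(g_{ij}) ∧ dx_i ∧ dx_j = sum_{i<j, k} (∂g_{ij}/∂x_k) dx_k ∧ dx_i ∧ dx_j.
Expand each term, using dx_k ∧ dx_i ∧ dx_j = sgn(permutation) dx_{(a)} ∧ dx_{(b)} ∧ dx_{(c)} with (a < b < c) sorted:
  d(-3*w*y + x^2 + x*z) includes (∂/∂x)(-3*w*y + x^2 + x*z) dx = (2*x + z) dx, which multiplied by dy ∧ dz gives (2*x + z) dx ∧ dy ∧ dz
  d(-3*w*y + x^2 + x*z) includes (∂/∂w)(-3*w*y + x^2 + x*z) dw = (-3*y) dw, which multiplied by dy ∧ dz gives (-3*y) dy ∧ dz ∧ dw
  d(w*(z + 2)) includes (∂/∂z)(w*(z + 2)) dz = (w) dz, which multiplied by dy ∧ dw gives (-w) dy ∧ dz ∧ dw
  d(w*y) includes (∂/∂y)(w*y) dy = (w) dy, which multiplied by dz ∧ dw gives (w) dy ∧ dz ∧ dw
Collecting like 3-forms: d(omega) = (2*x + z) dx ∧ dy ∧ dz + (-3*y) dy ∧ dz ∧ dw.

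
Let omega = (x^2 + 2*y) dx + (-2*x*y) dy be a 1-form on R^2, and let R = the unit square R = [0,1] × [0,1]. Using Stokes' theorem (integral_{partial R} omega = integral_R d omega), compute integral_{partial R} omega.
integral_(partial R) omega = -3

Stokes: integral_partial_R omega = integral_R d omega with d omega = (∂Q/∂x - ∂P/∂y) dx ∧ dy.
  ∂Q/∂x = -2*y
  ∂P/∂y = 2
  integrand = ∂Q/∂x - ∂P/∂y = -2*y - 2.
Integrating over R: integral_0^1 integral_0^1 (-2*y - 2) dx dy = -3.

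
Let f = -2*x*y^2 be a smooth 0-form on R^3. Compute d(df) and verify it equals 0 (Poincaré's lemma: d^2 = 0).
d(df) = 0

Step 1: df = sum_i (∂f/∂x_i) dx_i = (-2*y^2) dx + (-4*x*y) dy + (0) dz.
Step 2: Apply d again. Using the 1-form formula, the coefficient of dx ∧ dy in d(df) is ∂^2 f/∂x ∂y - ∂^2 f/∂y ∂x = (-4*y) - (-4*y) = 0 (equality of mixed partials for smooth f).
Similarly for dx ∧ dz and dy ∧ dz — all coefficients vanish. So d(df) = 0.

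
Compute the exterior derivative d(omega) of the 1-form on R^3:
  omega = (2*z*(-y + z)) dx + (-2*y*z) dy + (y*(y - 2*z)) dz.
d(omega) = (2*z) dx ∧ dy + (2*y - 4*z) dx ∧ dz + (4*y - 2*z) dy ∧ dz

For a 1-form omega = sum_i f_i dx_i, the exterior derivative is
  d(omega) = sum_{i < j} (∂f_j/∂x_i - ∂f_i/∂x_j) dx_i ∧ dx_j.
  coefficient of dx ∧ dy: ∂f_2/∂x - ∂f_1/∂y = ∂(-2*y*z)/∂x - ∂(2*z*(-y + z))/∂y = 2*z
  coefficient of dx ∧ dz: ∂f_3/∂x - ∂f_1/∂z = ∂(y*(y - 2*z))/∂x - ∂(2*z*(-y + z))/∂z = 2*y - 4*z
  coefficient of dy ∧ dz: ∂f_3/∂y - ∂f_2/∂z = ∂(y*(y - 2*z))/∂y - ∂(-2*y*z)/∂z = 4*y - 2*z
Assembling: d(omega) = (2*z) dx ∧ dy + (2*y - 4*z) dx ∧ dz + (4*y - 2*z) dy ∧ dz.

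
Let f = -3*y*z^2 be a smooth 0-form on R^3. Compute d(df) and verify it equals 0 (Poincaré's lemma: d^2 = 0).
d(df) = 0

Step 1: df = sum_i (∂f/∂x_i) dx_i = (0) dx + (-3*z^2) dy + (-6*y*z) dz.
Step 2: Apply d again. Using the 1-form formula, the coefficient of dx ∧ dy in d(df) is ∂^2 f/∂x ∂y - ∂^2 f/∂y ∂x = (0) - (0) = 0 (equality of mixed partials for smooth f).
Similarly for dx ∧ dz and dy ∧ dz — all coefficients vanish. So d(df) = 0.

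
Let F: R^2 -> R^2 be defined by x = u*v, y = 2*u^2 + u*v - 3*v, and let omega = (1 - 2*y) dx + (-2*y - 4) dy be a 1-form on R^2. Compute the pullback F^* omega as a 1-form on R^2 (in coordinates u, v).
F^* omega = (-16*u^3 - 16*u^2*v - 4*u*v^2 + 24*u*v - 16*u + 12*v^2 - 3*v) du + (-8*u^3 - 4*u^2*v + 12*u^2 + 18*u*v - 3*u - 18*v + 12) dv

Using F^*(f dg) = (f ∘ F) d(g ∘ F), substitute each coordinate x_i by F_i(u, v) in f_i, and replace dx_i by d F_i = (∂F_i/∂u) du + (∂F_i/∂v) dv.
  For the x component: f_1(F) = -4*u^2 - 2*u*v + 6*v + 1; d F_1 = (v) du + (u) dv
  For the y component: f_2(F) = -4*u^2 - 2*u*v + 6*v - 4; d F_2 = (4*u + v) du + (u - 3) dv
Combining and collecting du, dv coefficients:
  coeff of du: -16*u^3 - 16*u^2*v - 4*u*v^2 + 24*u*v - 16*u + 12*v^2 - 3*v
  coeff of dv: -8*u^3 - 4*u^2*v + 12*u^2 + 18*u*v - 3*u - 18*v + 12
F^* omega = (-16*u^3 - 16*u^2*v - 4*u*v^2 + 24*u*v - 16*u + 12*v^2 - 3*v) du + (-8*u^3 - 4*u^2*v + 12*u^2 + 18*u*v - 3*u - 18*v + 12) dv.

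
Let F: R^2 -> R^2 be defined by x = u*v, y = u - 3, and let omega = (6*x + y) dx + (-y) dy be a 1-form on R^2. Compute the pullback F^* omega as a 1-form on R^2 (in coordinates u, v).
F^* omega = (6*u*v^2 + u*v - u - 3*v + 3) du + (u*(6*u*v + u - 3)) dv

Using F^*(f dg) = (f ∘ F) d(g ∘ F), substitute each coordinate x_i by F_i(u, v) in f_i, and replace dx_i by d F_i = (∂F_i/∂u) du + (∂F_i/∂v) dv.
  For the x component: f_1(F) = 6*u*v + u - 3; d F_1 = (v) du + (u) dv
  For the y component: f_2(F) = 3 - u; d F_2 = (1) du + (0) dv
Combining and collecting du, dv coefficients:
  coeff of du: 6*u*v^2 + u*v - u - 3*v + 3
  coeff of dv: u*(6*u*v + u - 3)
F^* omega = (6*u*v^2 + u*v - u - 3*v + 3) du + (u*(6*u*v + u - 3)) dv.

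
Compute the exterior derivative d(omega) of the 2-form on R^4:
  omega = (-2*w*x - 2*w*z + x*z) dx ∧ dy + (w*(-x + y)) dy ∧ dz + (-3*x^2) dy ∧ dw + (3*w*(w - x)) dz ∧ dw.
d(omega) = (-3*w + x) dx ∧ dy ∧ dz + (-8*x - 2*z) dx ∧ dy ∧ dw + (-x + y) dy ∧ dz ∧ dw + (-3*w) dx ∧ dz ∧ dw

For a 2-form omega = sum_{i<j} g_{ij} dx_i ∧ dx_j, the exterior derivative is
  d(omega) = sum_{i<j} d(g_{ij}) ∧ dx_i ∧ dx_j = sum_{i<j, k} (∂g_{ij}/∂x_k) dx_k ∧ dx_i ∧ dx_j.
Expand each term, using dx_k ∧ dx_i ∧ dx_j = sgn(permutation) dx_{(a)} ∧ dx_{(b)} ∧ dx_{(c)} with (a < b < c) sorted:
  d(-2*w*x - 2*w*z + x*z) includes (∂/∂z)(-2*w*x - 2*w*z + x*z) dz = (-2*w + x) dz, which multiplied by dx ∧ dy gives (-2*w + x) dx ∧ dy ∧ dz
  d(-2*w*x - 2*w*z + x*z) includes (∂/∂w)(-2*w*x - 2*w*z + x*z) dw = (-2*x - 2*z) dw, which multiplied by dx ∧ dy gives (-2*x - 2*z) dx ∧ dy ∧ dw
  d(w*(-x + y)) includes (∂/∂x)(w*(-x + y)) dx = (-w) dx, which multiplied by dy ∧ dz gives (-w) dx ∧ dy ∧ dz
  d(w*(-x + y)) includes (∂/∂w)(w*(-x + y)) dw = (-x + y) dw, which multiplied by dy ∧ dz gives (-x + y) dy ∧ dz ∧ dw
  d(-3*x^2) includes (∂/∂x)(-3*x^2) dx = (-6*x) dx, which multiplied by dy ∧ dw gives (-6*x) dx ∧ dy ∧ dw
  d(3*w*(w - x)) includes (∂/∂x)(3*w*(w - x)) dx = (-3*w) dx, which multiplied by dz ∧ dw gives (-3*w) dx ∧ dz ∧ dw
Collecting like 3-forms: d(omega) = (-3*w + x) dx ∧ dy ∧ dz + (-8*x - 2*z) dx ∧ dy ∧ dw + (-x + y) dy ∧ dz ∧ dw + (-3*w) dx ∧ dz ∧ dw.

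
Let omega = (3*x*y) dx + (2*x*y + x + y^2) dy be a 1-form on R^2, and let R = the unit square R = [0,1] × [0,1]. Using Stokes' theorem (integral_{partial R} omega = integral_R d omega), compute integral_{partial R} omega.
integral_(partial R) omega = 1/2

Stokes: integral_partial_R omega = integral_R d omega with d omega = (∂Q/∂x - ∂P/∂y) dx ∧ dy.
  ∂Q/∂x = 2*y + 1
  ∂P/∂y = 3*x
  integrand = ∂Q/∂x - ∂P/∂y = -3*x + 2*y + 1.
Integrating over R: integral_0^1 integral_0^1 (-3*x + 2*y + 1) dx dy = 1/2.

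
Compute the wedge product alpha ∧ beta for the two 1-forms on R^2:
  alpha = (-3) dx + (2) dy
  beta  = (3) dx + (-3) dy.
alpha ∧ beta = (3) dx ∧ dy

Distribute the wedge, using dx_i ∧ dx_j = -dx_j ∧ dx_i and dx_i ∧ dx_i = 0. For each pair (i, j) with i < j, the coefficient of dx_i ∧ dx_j in alpha ∧ beta is (alpha_i * beta_j - alpha_j * beta_i). Collecting: alpha ∧ beta = (3) dx ∧ dy.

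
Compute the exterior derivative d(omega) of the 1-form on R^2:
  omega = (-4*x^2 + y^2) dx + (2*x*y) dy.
d(omega) = 0

For a 1-form omega = sum_i f_i dx_i, the exterior derivative is
  d(omega) = sum_{i < j} (∂f_j/∂x_i - ∂f_i/∂x_j) dx_i ∧ dx_j.

Assembling: d(omega) = 0.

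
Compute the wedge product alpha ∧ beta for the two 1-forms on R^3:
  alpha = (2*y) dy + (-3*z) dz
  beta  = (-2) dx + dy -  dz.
alpha ∧ beta = (4*y) dx ∧ dy + (-2*y + 3*z) dy ∧ dz + (-6*z) dx ∧ dz

Distribute the wedge, using dx_i ∧ dx_j = -dx_j ∧ dx_i and dx_i ∧ dx_i = 0. For each pair (i, j) with i < j, the coefficient of dx_i ∧ dx_j in alpha ∧ beta is (alpha_i * beta_j - alpha_j * beta_i). Collecting: alpha ∧ beta = (4*y) dx ∧ dy + (-2*y + 3*z) dy ∧ dz + (-6*z) dx ∧ dz.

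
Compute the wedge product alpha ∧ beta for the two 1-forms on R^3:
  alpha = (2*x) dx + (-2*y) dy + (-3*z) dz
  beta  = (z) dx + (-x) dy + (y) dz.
alpha ∧ beta = (-2*x^2 + 2*y*z) dx ∧ dy + (2*x*y + 3*z^2) dx ∧ dz + (-3*x*z - 2*y^2) dy ∧ dz

Distribute the wedge, using dx_i ∧ dx_j = -dx_j ∧ dx_i and dx_i ∧ dx_i = 0. For each pair (i, j) with i < j, the coefficient of dx_i ∧ dx_j in alpha ∧ beta is (alpha_i * beta_j - alpha_j * beta_i). Collecting: alpha ∧ beta = (-2*x^2 + 2*y*z) dx ∧ dy + (2*x*y + 3*z^2) dx ∧ dz + (-3*x*z - 2*y^2) dy ∧ dz.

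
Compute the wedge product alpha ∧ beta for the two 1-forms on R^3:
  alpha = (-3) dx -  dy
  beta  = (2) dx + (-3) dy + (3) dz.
alpha ∧ beta = (11) dx ∧ dy + (-9) dx ∧ dz + (-3) dy ∧ dz

Distribute the wedge, using dx_i ∧ dx_j = -dx_j ∧ dx_i and dx_i ∧ dx_i = 0. For each pair (i, j) with i < j, the coefficient of dx_i ∧ dx_j in alpha ∧ beta is (alpha_i * beta_j - alpha_j * beta_i). Collecting: alpha ∧ beta = (11) dx ∧ dy + (-9) dx ∧ dz + (-3) dy ∧ dz.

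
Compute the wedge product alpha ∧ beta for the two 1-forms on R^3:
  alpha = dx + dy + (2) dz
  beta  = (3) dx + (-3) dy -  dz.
alpha ∧ beta = (-6) dx ∧ dy + (-7) dx ∧ dz + (5) dy ∧ dz

Distribute the wedge, using dx_i ∧ dx_j = -dx_j ∧ dx_i and dx_i ∧ dx_i = 0. For each pair (i, j) with i < j, the coefficient of dx_i ∧ dx_j in alpha ∧ beta is (alpha_i * beta_j - alpha_j * beta_i). Collecting: alpha ∧ beta = (-6) dx ∧ dy + (-7) dx ∧ dz + (5) dy ∧ dz.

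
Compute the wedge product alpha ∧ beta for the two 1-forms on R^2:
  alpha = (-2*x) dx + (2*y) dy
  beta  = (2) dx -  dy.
alpha ∧ beta = (2*x - 4*y) dx ∧ dy

Distribute the wedge, using dx_i ∧ dx_j = -dx_j ∧ dx_i and dx_i ∧ dx_i = 0. For each pair (i, j) with i < j, the coefficient of dx_i ∧ dx_j in alpha ∧ beta is (alpha_i * beta_j - alpha_j * beta_i). Collecting: alpha ∧ beta = (2*x - 4*y) dx ∧ dy.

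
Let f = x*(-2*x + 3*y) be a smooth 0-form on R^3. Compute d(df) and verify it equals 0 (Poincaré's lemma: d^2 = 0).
d(df) = 0

Step 1: df = sum_i (∂f/∂x_i) dx_i = (-4*x + 3*y) dx + (3*x) dy + (0) dz.
Step 2: Apply d again. Using the 1-form formula, the coefficient of dx ∧ dy in d(df) is ∂^2 f/∂x ∂y - ∂^2 f/∂y ∂x = (3) - (3) = 0 (equality of mixed partials for smooth f).
Similarly for dx ∧ dz and dy ∧ dz — all coefficients vanish. So d(df) = 0.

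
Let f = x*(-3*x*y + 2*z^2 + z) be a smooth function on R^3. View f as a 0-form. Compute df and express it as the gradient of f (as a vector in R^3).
df = (-6*x*y + 2*z^2 + z) dx + (-3*x^2) dy + (x*(4*z + 1)) dz; grad f = (-6*x*y + 2*z^2 + z, -3*x^2, x*(4*z + 1))

For a 0-form f, d f = (∂f/∂x) dx + (∂f/∂y) dy + (∂f/∂z) dz. The components of the vector representation are exactly the entries of grad f in Cartesian coordinates:
  ∂f/∂x = -6*x*y + 2*z^2 + z
  ∂f/∂y = -3*x^2
  ∂f/∂z = x*(4*z + 1).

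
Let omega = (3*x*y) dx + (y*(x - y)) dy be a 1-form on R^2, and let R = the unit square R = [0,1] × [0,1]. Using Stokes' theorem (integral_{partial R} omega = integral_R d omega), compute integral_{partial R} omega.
integral_(partial R) omega = -1

Stokes: integral_partial_R omega = integral_R d omega with d omega = (∂Q/∂x - ∂P/∂y) dx ∧ dy.
  ∂Q/∂x = y
  ∂P/∂y = 3*x
  integrand = ∂Q/∂x - ∂P/∂y = -3*x + y.
Integrating over R: integral_0^1 integral_0^1 (-3*x + y) dx dy = -1.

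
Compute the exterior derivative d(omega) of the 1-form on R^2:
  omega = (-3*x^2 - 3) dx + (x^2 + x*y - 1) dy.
d(omega) = (2*x + y) dx ∧ dy

For a 1-form omega = sum_i f_i dx_i, the exterior derivative is
  d(omega) = sum_{i < j} (∂f_j/∂x_i - ∂f_i/∂x_j) dx_i ∧ dx_j.
  coefficient of dx ∧ dy: ∂f_2/∂x - ∂f_1/∂y = ∂(x^2 + x*y - 1)/∂x - ∂(-3*x^2 - 3)/∂y = 2*x + y
Assembling: d(omega) = (2*x + y) dx ∧ dy.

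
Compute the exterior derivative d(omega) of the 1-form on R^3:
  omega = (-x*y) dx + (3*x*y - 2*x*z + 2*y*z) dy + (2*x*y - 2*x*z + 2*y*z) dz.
d(omega) = (x + 3*y - 2*z) dx ∧ dy + (2*y - 2*z) dx ∧ dz + (4*x - 2*y + 2*z) dy ∧ dz

For a 1-form omega = sum_i f_i dx_i, the exterior derivative is
  d(omega) = sum_{i < j} (∂f_j/∂x_i - ∂f_i/∂x_j) dx_i ∧ dx_j.
  coefficient of dx ∧ dy: ∂f_2/∂x - ∂f_1/∂y = ∂(3*x*y - 2*x*z + 2*y*z)/∂x - ∂(-x*y)/∂y = x + 3*y - 2*z
  coefficient of dx ∧ dz: ∂f_3/∂x - ∂f_1/∂z = ∂(2*x*y - 2*x*z + 2*y*z)/∂x - ∂(-x*y)/∂z = 2*y - 2*z
  coefficient of dy ∧ dz: ∂f_3/∂y - ∂f_2/∂z = ∂(2*x*y - 2*x*z + 2*y*z)/∂y - ∂(3*x*y - 2*x*z + 2*y*z)/∂z = 4*x - 2*y + 2*z
Assembling: d(omega) = (x + 3*y - 2*z) dx ∧ dy + (2*y - 2*z) dx ∧ dz + (4*x - 2*y + 2*z) dy ∧ dz.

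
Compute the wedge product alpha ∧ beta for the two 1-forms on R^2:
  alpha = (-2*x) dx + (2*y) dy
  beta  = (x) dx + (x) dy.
alpha ∧ beta = (-2*x*(x + y)) dx ∧ dy

Distribute the wedge, using dx_i ∧ dx_j = -dx_j ∧ dx_i and dx_i ∧ dx_i = 0. For each pair (i, j) with i < j, the coefficient of dx_i ∧ dx_j in alpha ∧ beta is (alpha_i * beta_j - alpha_j * beta_i). Collecting: alpha ∧ beta = (-2*x*(x + y)) dx ∧ dy.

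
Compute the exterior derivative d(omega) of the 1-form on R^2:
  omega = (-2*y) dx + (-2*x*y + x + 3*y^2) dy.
d(omega) = (3 - 2*y) dx ∧ dy

For a 1-form omega = sum_i f_i dx_i, the exterior derivative is
  d(omega) = sum_{i < j} (∂f_j/∂x_i - ∂f_i/∂x_j) dx_i ∧ dx_j.
  coefficient of dx ∧ dy: ∂f_2/∂x - ∂f_1/∂y = ∂(-2*x*y + x + 3*y^2)/∂x - ∂(-2*y)/∂y = 3 - 2*y
Assembling: d(omega) = (3 - 2*y) dx ∧ dy.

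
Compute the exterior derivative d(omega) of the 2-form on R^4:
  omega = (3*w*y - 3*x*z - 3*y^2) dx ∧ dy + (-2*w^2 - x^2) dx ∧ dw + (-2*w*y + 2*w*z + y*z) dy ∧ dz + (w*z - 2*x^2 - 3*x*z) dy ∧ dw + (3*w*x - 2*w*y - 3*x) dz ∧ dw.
d(omega) = (-3*x) dx ∧ dy ∧ dz + (-4*x + 3*y - 3*z) dx ∧ dy ∧ dw + (-3*w + 3*x - 2*y + 2*z) dy ∧ dz ∧ dw + (3*w - 3) dx ∧ dz ∧ dw

For a 2-form omega = sum_{i<j} g_{ij} dx_i ∧ dx_j, the exterior derivative is
  d(omega) = sum_{i<j} d(g_{ij}) ∧ dx_i ∧ dx_j = sum_{i<j, k} (∂g_{ij}/∂x_k) dx_k ∧ dx_i ∧ dx_j.
Expand each term, using dx_k ∧ dx_i ∧ dx_j = sgn(permutation) dx_{(a)} ∧ dx_{(b)} ∧ dx_{(c)} with (a < b < c) sorted:
  d(3*w*y - 3*x*z - 3*y^2) includes (∂/∂z)(3*w*y - 3*x*z - 3*y^2) dz = (-3*x) dz, which multiplied by dx ∧ dy gives (-3*x) dx ∧ dy ∧ dz
  d(3*w*y - 3*x*z - 3*y^2) includes (∂/∂w)(3*w*y - 3*x*z - 3*y^2) dw = (3*y) dw, which multiplied by dx ∧ dy gives (3*y) dx ∧ dy ∧ dw
  d(-2*w*y + 2*w*z + y*z) includes (∂/∂w)(-2*w*y + 2*w*z + y*z) dw = (-2*y + 2*z) dw, which multiplied by dy ∧ dz gives (-2*y + 2*z) dy ∧ dz ∧ dw
  d(w*z - 2*x^2 - 3*x*z) includes (∂/∂x)(w*z - 2*x^2 - 3*x*z) dx = (-4*x - 3*z) dx, which multiplied by dy ∧ dw gives (-4*x - 3*z) dx ∧ dy ∧ dw
  d(w*z - 2*x^2 - 3*x*z) includes (∂/∂z)(w*z - 2*x^2 - 3*x*z) dz = (w - 3*x) dz, which multiplied by dy ∧ dw gives (-w + 3*x) dy ∧ dz ∧ dw
  d(3*w*x - 2*w*y - 3*x) includes (∂/∂x)(3*w*x - 2*w*y - 3*x) dx = (3*w - 3) dx, which multiplied by dz ∧ dw gives (3*w - 3) dx ∧ dz ∧ dw
  d(3*w*x - 2*w*y - 3*x) includes (∂/∂y)(3*w*x - 2*w*y - 3*x) dy = (-2*w) dy, which multiplied by dz ∧ dw gives (-2*w) dy ∧ dz ∧ dw
Collecting like 3-forms: d(omega) = (-3*x) dx ∧ dy ∧ dz + (-4*x + 3*y - 3*z) dx ∧ dy ∧ dw + (-3*w + 3*x - 2*y + 2*z) dy ∧ dz ∧ dw + (3*w - 3) dx ∧ dz ∧ dw.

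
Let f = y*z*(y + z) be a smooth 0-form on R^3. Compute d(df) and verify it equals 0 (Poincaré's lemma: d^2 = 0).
d(df) = 0

Step 1: df = sum_i (∂f/∂x_i) dx_i = (0) dx + (z*(2*y + z)) dy + (y*(y + 2*z)) dz.
Step 2: Apply d again. Using the 1-form formula, the coefficient of dx ∧ dy in d(df) is ∂^2 f/∂x ∂y - ∂^2 f/∂y ∂x = (0) - (0) = 0 (equality of mixed partials for smooth f).
Similarly for dx ∧ dz and dy ∧ dz — all coefficients vanish. So d(df) = 0.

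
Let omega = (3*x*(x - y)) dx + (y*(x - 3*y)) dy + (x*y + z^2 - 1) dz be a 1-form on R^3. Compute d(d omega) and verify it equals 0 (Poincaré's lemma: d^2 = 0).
d(d omega) = 0

Step 1: d omega = sum_{i<j} (∂f_j/∂x_i - ∂f_i/∂x_j) dx_i ∧ dx_j:
  coeff of dx ∧ dy: 3*x + y
  coeff of dx ∧ dz: y
  coeff of dy ∧ dz: x
Step 2: Apply d again to each 2-form coefficient. The only possible 3-form in R^3 is dx ∧ dy ∧ dz, with coefficient
  ∂(coeff of dy∧dz)/∂x - ∂(coeff of dx∧dz)/∂y + ∂(coeff of dx∧dy)/∂z
  = ∂/∂x (x) - ∂/∂y (y) + ∂/∂z (3*x + y).
Each of these terms simplifies to sums of mixed partials that cancel in pairs. The result is 0 (by equality of mixed partials for smooth functions — Schwarz / Clairaut).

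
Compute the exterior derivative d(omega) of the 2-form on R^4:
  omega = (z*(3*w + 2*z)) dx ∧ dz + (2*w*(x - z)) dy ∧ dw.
d(omega) = (3*z) dx ∧ dz ∧ dw + (2*w) dx ∧ dy ∧ dw + (2*w) dy ∧ dz ∧ dw

For a 2-form omega = sum_{i<j} g_{ij} dx_i ∧ dx_j, the exterior derivative is
  d(omega) = sum_{i<j} d(g_{ij}) ∧ dx_i ∧ dx_j = sum_{i<j, k} (∂g_{ij}/∂x_k) dx_k ∧ dx_i ∧ dx_j.
Expand each term, using dx_k ∧ dx_i ∧ dx_j = sgn(permutation) dx_{(a)} ∧ dx_{(b)} ∧ dx_{(c)} with (a < b < c) sorted:
  d(z*(3*w + 2*z)) includes (∂/∂w)(z*(3*w + 2*z)) dw = (3*z) dw, which multiplied by dx ∧ dz gives (3*z) dx ∧ dz ∧ dw
  d(2*w*(x - z)) includes (∂/∂x)(2*w*(x - z)) dx = (2*w) dx, which multiplied by dy ∧ dw gives (2*w) dx ∧ dy ∧ dw
  d(2*w*(x - z)) includes (∂/∂z)(2*w*(x - z)) dz = (-2*w) dz, which multiplied by dy ∧ dw gives (2*w) dy ∧ dz ∧ dw
Collecting like 3-forms: d(omega) = (3*z) dx ∧ dz ∧ dw + (2*w) dx ∧ dy ∧ dw + (2*w) dy ∧ dz ∧ dw.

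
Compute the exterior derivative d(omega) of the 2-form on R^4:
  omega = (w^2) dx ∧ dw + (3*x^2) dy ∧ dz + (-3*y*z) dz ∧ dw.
d(omega) = (6*x) dx ∧ dy ∧ dz + (-3*z) dy ∧ dz ∧ dw

For a 2-form omega = sum_{i<j} g_{ij} dx_i ∧ dx_j, the exterior derivative is
  d(omega) = sum_{i<j} d(g_{ij}) ∧ dx_i ∧ dx_j = sum_{i<j, k} (∂g_{ij}/∂x_k) dx_k ∧ dx_i ∧ dx_j.
Expand each term, using dx_k ∧ dx_i ∧ dx_j = sgn(permutation) dx_{(a)} ∧ dx_{(b)} ∧ dx_{(c)} with (a < b < c) sorted:
  d(3*x^2) includes (∂/∂x)(3*x^2) dx = (6*x) dx, which multiplied by dy ∧ dz gives (6*x) dx ∧ dy ∧ dz
  d(-3*y*z) includes (∂/∂y)(-3*y*z) dy = (-3*z) dy, which multiplied by dz ∧ dw gives (-3*z) dy ∧ dz ∧ dw
Collecting like 3-forms: d(omega) = (6*x) dx ∧ dy ∧ dz + (-3*z) dy ∧ dz ∧ dw.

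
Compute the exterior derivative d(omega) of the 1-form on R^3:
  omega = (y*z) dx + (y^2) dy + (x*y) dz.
d(omega) = (-z) dx ∧ dy + (x) dy ∧ dz

For a 1-form omega = sum_i f_i dx_i, the exterior derivative is
  d(omega) = sum_{i < j} (∂f_j/∂x_i - ∂f_i/∂x_j) dx_i ∧ dx_j.
  coefficient of dx ∧ dy: ∂f_2/∂x - ∂f_1/∂y = ∂(y^2)/∂x - ∂(y*z)/∂y = -z
  coefficient of dy ∧ dz: ∂f_3/∂y - ∂f_2/∂z = ∂(x*y)/∂y - ∂(y^2)/∂z = x
Assembling: d(omega) = (-z) dx ∧ dy + (x) dy ∧ dz.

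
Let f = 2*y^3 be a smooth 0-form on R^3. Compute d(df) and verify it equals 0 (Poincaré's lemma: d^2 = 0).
d(df) = 0

Step 1: df = sum_i (∂f/∂x_i) dx_i = (0) dx + (6*y^2) dy + (0) dz.
Step 2: Apply d again. Using the 1-form formula, the coefficient of dx ∧ dy in d(df) is ∂^2 f/∂x ∂y - ∂^2 f/∂y ∂x = (0) - (0) = 0 (equality of mixed partials for smooth f).
Similarly for dx ∧ dz and dy ∧ dz — all coefficients vanish. So d(df) = 0.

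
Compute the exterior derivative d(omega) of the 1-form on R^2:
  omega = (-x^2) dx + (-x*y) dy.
d(omega) = (-y) dx ∧ dy

For a 1-form omega = sum_i f_i dx_i, the exterior derivative is
  d(omega) = sum_{i < j} (∂f_j/∂x_i - ∂f_i/∂x_j) dx_i ∧ dx_j.
  coefficient of dx ∧ dy: ∂f_2/∂x - ∂f_1/∂y = ∂(-x*y)/∂x - ∂(-x^2)/∂y = -y
Assembling: d(omega) = (-y) dx ∧ dy.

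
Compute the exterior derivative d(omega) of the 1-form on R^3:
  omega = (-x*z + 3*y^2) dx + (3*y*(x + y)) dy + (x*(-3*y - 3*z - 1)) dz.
d(omega) = (-3*y) dx ∧ dy + (x - 3*y - 3*z - 1) dx ∧ dz + (-3*x) dy ∧ dz

For a 1-form omega = sum_i f_i dx_i, the exterior derivative is
  d(omega) = sum_{i < j} (∂f_j/∂x_i - ∂f_i/∂x_j) dx_i ∧ dx_j.
  coefficient of dx ∧ dy: ∂f_2/∂x - ∂f_1/∂y = ∂(3*y*(x + y))/∂x - ∂(-x*z + 3*y^2)/∂y = -3*y
  coefficient of dx ∧ dz: ∂f_3/∂x - ∂f_1/∂z = ∂(x*(-3*y - 3*z - 1))/∂x - ∂(-x*z + 3*y^2)/∂z = x - 3*y - 3*z - 1
  coefficient of dy ∧ dz: ∂f_3/∂y - ∂f_2/∂z = ∂(x*(-3*y - 3*z - 1))/∂y - ∂(3*y*(x + y))/∂z = -3*x
Assembling: d(omega) = (-3*y) dx ∧ dy + (x - 3*y - 3*z - 1) dx ∧ dz + (-3*x) dy ∧ dz.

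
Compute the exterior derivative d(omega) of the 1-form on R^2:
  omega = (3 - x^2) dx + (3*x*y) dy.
d(omega) = (3*y) dx ∧ dy

For a 1-form omega = sum_i f_i dx_i, the exterior derivative is
  d(omega) = sum_{i < j} (∂f_j/∂x_i - ∂f_i/∂x_j) dx_i ∧ dx_j.
  coefficient of dx ∧ dy: ∂f_2/∂x - ∂f_1/∂y = ∂(3*x*y)/∂x - ∂(3 - x^2)/∂y = 3*y
Assembling: d(omega) = (3*y) dx ∧ dy.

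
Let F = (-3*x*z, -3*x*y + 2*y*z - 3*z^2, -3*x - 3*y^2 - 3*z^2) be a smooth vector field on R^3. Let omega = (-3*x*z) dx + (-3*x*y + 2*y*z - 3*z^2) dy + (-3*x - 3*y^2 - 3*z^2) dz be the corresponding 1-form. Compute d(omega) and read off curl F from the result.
d(omega) = (-8*y + 6*z) dy ∧ dz + (3 - 3*x) dz ∧ dx + (-3*y) dx ∧ dy; curl F = (-8*y + 6*z, 3 - 3*x, -3*y)

d omega = sum_{i<j} (∂f_j/∂x_i - ∂f_i/∂x_j) dx_i ∧ dx_j. Under the identification (dy ∧ dz, dz ∧ dx, dx ∧ dy) ↔ (e_x, e_y, e_z), the coefficients are exactly the components of curl F. Compute:
  ∂R/∂y - ∂Q/∂z = (-6*y) - (2*y - 6*z) = -8*y + 6*z
  ∂P/∂z - ∂R/∂x = (-3*x) - (-3) = 3 - 3*x
  ∂Q/∂x - ∂P/∂y = (-3*y) - (0) = -3*y.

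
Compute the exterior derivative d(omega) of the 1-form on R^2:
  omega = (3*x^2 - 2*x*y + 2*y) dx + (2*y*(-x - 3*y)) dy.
d(omega) = (2*x - 2*y - 2) dx ∧ dy

For a 1-form omega = sum_i f_i dx_i, the exterior derivative is
  d(omega) = sum_{i < j} (∂f_j/∂x_i - ∂f_i/∂x_j) dx_i ∧ dx_j.
  coefficient of dx ∧ dy: ∂f_2/∂x - ∂f_1/∂y = ∂(2*y*(-x - 3*y))/∂x - ∂(3*x^2 - 2*x*y + 2*y)/∂y = 2*x - 2*y - 2
Assembling: d(omega) = (2*x - 2*y - 2) dx ∧ dy.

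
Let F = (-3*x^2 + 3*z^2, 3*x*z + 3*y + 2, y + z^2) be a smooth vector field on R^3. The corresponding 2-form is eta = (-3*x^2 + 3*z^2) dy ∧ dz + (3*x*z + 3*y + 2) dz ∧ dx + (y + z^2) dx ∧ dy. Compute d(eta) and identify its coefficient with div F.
d(eta) = (-6*x + 2*z + 3) dx ∧ dy ∧ dz; div F = -6*x + 2*z + 3

For a 2-form in R^3 of the form above, applying d gives a 3-form with coefficient ∂P/∂x + ∂Q/∂y + ∂R/∂z:
  ∂P/∂x = -6*x
  ∂Q/∂y = 3
  ∂R/∂z = 2*z
Sum = -6*x + 2*z + 3, which is exactly div F.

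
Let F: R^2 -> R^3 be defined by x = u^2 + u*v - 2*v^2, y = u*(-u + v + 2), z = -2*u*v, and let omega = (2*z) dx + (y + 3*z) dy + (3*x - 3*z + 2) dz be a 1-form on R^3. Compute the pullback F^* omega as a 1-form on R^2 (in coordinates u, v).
F^* omega = (2*u^3 - 5*u^2*v - 6*u^2 - 27*u*v^2 - 8*u*v + 4*u + 12*v^3 - 4*v) du + (u*(-7*u^2 - 27*u*v + 2*u + 28*v^2 - 4)) dv

Using F^*(f dg) = (f ∘ F) d(g ∘ F), substitute each coordinate x_i by F_i(u, v) in f_i, and replace dx_i by d F_i = (∂F_i/∂u) du + (∂F_i/∂v) dv.
  For the x component: f_1(F) = -4*u*v; d F_1 = (2*u + v) du + (u - 4*v) dv
  For the y component: f_2(F) = u*(-u - 5*v + 2); d F_2 = (-2*u + v + 2) du + (u) dv
  For the z component: f_3(F) = 3*u^2 + 9*u*v - 6*v^2 + 2; d F_3 = (-2*v) du + (-2*u) dv
Combining and collecting du, dv coefficients:
  coeff of du: 2*u^3 - 5*u^2*v - 6*u^2 - 27*u*v^2 - 8*u*v + 4*u + 12*v^3 - 4*v
  coeff of dv: u*(-7*u^2 - 27*u*v + 2*u + 28*v^2 - 4)
F^* omega = (2*u^3 - 5*u^2*v - 6*u^2 - 27*u*v^2 - 8*u*v + 4*u + 12*v^3 - 4*v) du + (u*(-7*u^2 - 27*u*v + 2*u + 28*v^2 - 4)) dv.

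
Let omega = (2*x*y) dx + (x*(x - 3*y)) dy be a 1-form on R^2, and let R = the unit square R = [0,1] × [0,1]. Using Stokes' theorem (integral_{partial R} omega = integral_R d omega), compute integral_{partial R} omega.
integral_(partial R) omega = -3/2

Stokes: integral_partial_R omega = integral_R d omega with d omega = (∂Q/∂x - ∂P/∂y) dx ∧ dy.
  ∂Q/∂x = 2*x - 3*y
  ∂P/∂y = 2*x
  integrand = ∂Q/∂x - ∂P/∂y = -3*y.
Integrating over R: integral_0^1 integral_0^1 (-3*y) dx dy = -3/2.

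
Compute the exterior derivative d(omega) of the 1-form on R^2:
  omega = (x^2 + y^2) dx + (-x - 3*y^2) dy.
d(omega) = (-2*y - 1) dx ∧ dy

For a 1-form omega = sum_i f_i dx_i, the exterior derivative is
  d(omega) = sum_{i < j} (∂f_j/∂x_i - ∂f_i/∂x_j) dx_i ∧ dx_j.
  coefficient of dx ∧ dy: ∂f_2/∂x - ∂f_1/∂y = ∂(-x - 3*y^2)/∂x - ∂(x^2 + y^2)/∂y = -2*y - 1
Assembling: d(omega) = (-2*y - 1) dx ∧ dy.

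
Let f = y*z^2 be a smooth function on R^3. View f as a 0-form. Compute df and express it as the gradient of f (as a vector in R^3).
df = (0) dx + (z^2) dy + (2*y*z) dz; grad f = (0, z^2, 2*y*z)

For a 0-form f, d f = (∂f/∂x) dx + (∂f/∂y) dy + (∂f/∂z) dz. The components of the vector representation are exactly the entries of grad f in Cartesian coordinates:
  ∂f/∂x = 0
  ∂f/∂y = z^2
  ∂f/∂z = 2*y*z.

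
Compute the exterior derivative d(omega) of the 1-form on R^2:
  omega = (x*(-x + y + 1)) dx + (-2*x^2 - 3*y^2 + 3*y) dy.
d(omega) = (-5*x) dx ∧ dy

For a 1-form omega = sum_i f_i dx_i, the exterior derivative is
  d(omega) = sum_{i < j} (∂f_j/∂x_i - ∂f_i/∂x_j) dx_i ∧ dx_j.
  coefficient of dx ∧ dy: ∂f_2/∂x - ∂f_1/∂y = ∂(-2*x^2 - 3*y^2 + 3*y)/∂x - ∂(x*(-x + y + 1))/∂y = -5*x
Assembling: d(omega) = (-5*x) dx ∧ dy.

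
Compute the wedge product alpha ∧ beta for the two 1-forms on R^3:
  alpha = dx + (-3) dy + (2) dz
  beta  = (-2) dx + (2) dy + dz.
alpha ∧ beta = (-4) dx ∧ dy + (5) dx ∧ dz + (-7) dy ∧ dz

Distribute the wedge, using dx_i ∧ dx_j = -dx_j ∧ dx_i and dx_i ∧ dx_i = 0. For each pair (i, j) with i < j, the coefficient of dx_i ∧ dx_j in alpha ∧ beta is (alpha_i * beta_j - alpha_j * beta_i). Collecting: alpha ∧ beta = (-4) dx ∧ dy + (5) dx ∧ dz + (-7) dy ∧ dz.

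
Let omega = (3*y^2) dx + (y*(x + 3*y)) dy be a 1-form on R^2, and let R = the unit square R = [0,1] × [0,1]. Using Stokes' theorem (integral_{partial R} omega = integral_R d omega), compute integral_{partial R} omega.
integral_(partial R) omega = -5/2

Stokes: integral_partial_R omega = integral_R d omega with d omega = (∂Q/∂x - ∂P/∂y) dx ∧ dy.
  ∂Q/∂x = y
  ∂P/∂y = 6*y
  integrand = ∂Q/∂x - ∂P/∂y = -5*y.
Integrating over R: integral_0^1 integral_0^1 (-5*y) dx dy = -5/2.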